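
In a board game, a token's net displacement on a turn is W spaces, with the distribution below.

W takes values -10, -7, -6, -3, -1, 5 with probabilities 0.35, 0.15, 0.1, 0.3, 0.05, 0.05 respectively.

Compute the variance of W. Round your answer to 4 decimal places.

15.7275

E[W] = (-10)(0.35) + (-7)(0.15) + (-6)(0.1) + (-3)(0.3) + (-1)(0.05) + (5)(0.05) = -5.85
E[W²] = (-10)²(0.35) + (-7)²(0.15) + (-6)²(0.1) + (-3)²(0.3) + (-1)²(0.05) + (5)²(0.05) = 49.95
Var(W) = E[W²] − (E[W])² = 49.95 − (-5.85)² = 15.7275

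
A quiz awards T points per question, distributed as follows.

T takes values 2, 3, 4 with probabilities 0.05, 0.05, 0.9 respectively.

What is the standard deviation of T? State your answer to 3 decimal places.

0.477

E[T] = (2)(0.05) + (3)(0.05) + (4)(0.9) = 3.85
E[T²] = (2)²(0.05) + (3)²(0.05) + (4)²(0.9) = 15.05
V(T) = E[T²] − (E[T])² = 15.05 − (3.85)² = 0.2275
SD(T) = √0.2275 ≈ 0.477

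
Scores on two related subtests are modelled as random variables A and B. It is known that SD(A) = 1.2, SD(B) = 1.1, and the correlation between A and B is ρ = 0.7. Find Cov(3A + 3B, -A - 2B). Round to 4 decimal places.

-19.8960

V(A) = (1.2)² = 1.44;  V(B) = (1.1)² = 1.21
Cov(A,B) = ρ·SD(A)·SD(B) = 0.7·1.2·1.1 = 0.924
Cov(3A + 3B, -A - 2B) = (3)(-1)V(A) + (3)(-2)V(B) + [(3)(-2) + (3)(-1)]Cov(A,B)
= -3·1.44 + -6·1.21 + -9·0.924 = -19.896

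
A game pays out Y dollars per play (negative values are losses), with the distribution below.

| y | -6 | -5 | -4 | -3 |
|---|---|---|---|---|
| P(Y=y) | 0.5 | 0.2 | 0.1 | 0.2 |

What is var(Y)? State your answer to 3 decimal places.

1.400

E[Y] = (-6)(0.5) + (-5)(0.2) + (-4)(0.1) + (-3)(0.2) = -5
E[Y²] = (-6)²(0.5) + (-5)²(0.2) + (-4)²(0.1) + (-3)²(0.2) = 26.4
var(Y) = E[Y²] − (E[Y])² = 26.4 − (-5)² = 1.4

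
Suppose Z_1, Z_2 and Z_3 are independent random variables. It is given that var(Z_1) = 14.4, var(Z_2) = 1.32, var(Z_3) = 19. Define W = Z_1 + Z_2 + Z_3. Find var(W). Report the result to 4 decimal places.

By independence, var(W) = (1)²var(Z_1) + (1)²var(Z_2) + (1)²var(Z_3)
= (1)²·14.4 + (1)²·1.32 + (1)²·19 = 34.72

34.7200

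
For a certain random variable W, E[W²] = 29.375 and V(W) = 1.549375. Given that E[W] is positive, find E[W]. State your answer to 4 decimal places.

(E[W])² = E[W²] − V(W) = 29.375 − 1.549375 = 27.825625
E[W] = √27.825625 = 5.275

5.2750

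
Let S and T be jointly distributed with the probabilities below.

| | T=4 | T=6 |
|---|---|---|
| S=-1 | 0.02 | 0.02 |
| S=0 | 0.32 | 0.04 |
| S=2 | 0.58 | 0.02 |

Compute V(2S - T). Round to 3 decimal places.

E[S] = 1.16,  E[T] = 4.16,  E[ST] = 4.68
V(S) = 2.44 − (1.16)² = 1.0944;  V(T) = 17.6 − (4.16)² = 0.2944
Cov(S,T) = 4.68 − (1.16)(4.16) = -0.1456
V(2S - T) = (2)²·1.0944 + (-1)²·0.2944 + 2·(2)·(-1)·-0.1456 = 5.2544

5.254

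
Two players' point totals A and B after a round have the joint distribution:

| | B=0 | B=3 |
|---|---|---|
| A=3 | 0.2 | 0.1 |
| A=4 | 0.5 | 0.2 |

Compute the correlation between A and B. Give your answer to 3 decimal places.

-0.048

E[A] = 3.7,  E[B] = 0.9
E[AB] = 3.3
Cov(A,B) = E[AB] − E[A]E[B] = 3.3 − (3.7)(0.9) = -0.03
Var(A) = 0.21,  Var(B) = 1.89
ρ = -0.03 / √(0.21·1.89) ≈ -0.048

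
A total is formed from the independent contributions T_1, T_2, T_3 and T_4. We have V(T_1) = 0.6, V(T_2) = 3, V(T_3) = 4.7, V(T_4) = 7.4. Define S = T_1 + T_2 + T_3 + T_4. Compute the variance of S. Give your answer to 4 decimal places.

15.7000

By independence, V(S) = (1)²V(T_1) + (1)²V(T_2) + (1)²V(T_3) + (1)²V(T_4)
= (1)²·0.6 + (1)²·3 + (1)²·4.7 + (1)²·7.4 = 15.7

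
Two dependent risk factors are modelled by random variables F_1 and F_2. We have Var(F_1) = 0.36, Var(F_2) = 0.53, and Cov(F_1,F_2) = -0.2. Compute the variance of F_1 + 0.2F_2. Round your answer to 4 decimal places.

Var(F_1 + 0.2F_2) = (1)²·Var(F_1) + (0.2)²·Var(F_2) + 2·(1)·(0.2)·Cov(F_1,F_2)
= 1·0.36 + 0.04·0.53 + 0.4·-0.2 = 0.3012

0.3012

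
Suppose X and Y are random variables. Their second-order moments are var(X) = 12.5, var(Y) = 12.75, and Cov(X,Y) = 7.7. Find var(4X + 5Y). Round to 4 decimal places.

826.7500

var(4X + 5Y) = (4)²·var(X) + (5)²·var(Y) + 2·(4)·(5)·Cov(X,Y)
= 16·12.5 + 25·12.75 + 40·7.7 = 826.75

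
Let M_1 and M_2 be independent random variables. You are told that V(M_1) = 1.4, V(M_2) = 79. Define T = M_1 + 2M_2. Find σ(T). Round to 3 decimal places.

By independence, V(T) = (1)²V(M_1) + (2)²V(M_2)
= (1)²·1.4 + (2)²·79 = 317.4
σ(T) = √317.4 ≈ 17.816

17.816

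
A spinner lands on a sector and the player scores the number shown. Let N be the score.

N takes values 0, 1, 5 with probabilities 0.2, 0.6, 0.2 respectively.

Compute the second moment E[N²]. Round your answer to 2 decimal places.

E[N²] = (0)²(0.2) + (1)²(0.6) + (5)²(0.2) = 5.6

5.60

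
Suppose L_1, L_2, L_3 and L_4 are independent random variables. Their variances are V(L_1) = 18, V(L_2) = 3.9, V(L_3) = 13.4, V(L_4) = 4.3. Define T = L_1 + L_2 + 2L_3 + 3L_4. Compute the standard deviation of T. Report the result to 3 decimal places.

10.686

By independence, V(T) = (1)²V(L_1) + (1)²V(L_2) + (2)²V(L_3) + (3)²V(L_4)
= (1)²·18 + (1)²·3.9 + (2)²·13.4 + (3)²·4.3 = 114.2
σ(T) = √114.2 ≈ 10.686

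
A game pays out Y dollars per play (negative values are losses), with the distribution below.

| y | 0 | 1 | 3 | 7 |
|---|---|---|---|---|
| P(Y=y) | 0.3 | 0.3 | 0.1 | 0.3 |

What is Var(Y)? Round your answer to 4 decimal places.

E[Y] = (0)(0.3) + (1)(0.3) + (3)(0.1) + (7)(0.3) = 2.7
E[Y²] = (0)²(0.3) + (1)²(0.3) + (3)²(0.1) + (7)²(0.3) = 15.9
Var(Y) = E[Y²] − (E[Y])² = 15.9 − (2.7)² = 8.61

8.6100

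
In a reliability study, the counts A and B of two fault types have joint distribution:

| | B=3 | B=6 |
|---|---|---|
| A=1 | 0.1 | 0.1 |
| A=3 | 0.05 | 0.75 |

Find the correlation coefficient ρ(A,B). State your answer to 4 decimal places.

E[A] = 2.6,  E[B] = 5.55
E[AB] = 14.85
cov(A,B) = E[AB] − E[A]E[B] = 14.85 − (2.6)(5.55) = 0.42
var(A) = 0.64,  var(B) = 1.1475
ρ = 0.42 / √(0.64·1.1475) ≈ 0.4901

0.4901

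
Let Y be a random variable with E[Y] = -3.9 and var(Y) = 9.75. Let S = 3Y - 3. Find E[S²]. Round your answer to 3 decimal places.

303.840

E[3Y - 3] = 3·-3.9 − 3 = -14.7
var(3Y - 3) = (3)²·9.75 = 87.75
E[S²] = var(S) + (E[S])² = 87.75 + (-14.7)² = 303.84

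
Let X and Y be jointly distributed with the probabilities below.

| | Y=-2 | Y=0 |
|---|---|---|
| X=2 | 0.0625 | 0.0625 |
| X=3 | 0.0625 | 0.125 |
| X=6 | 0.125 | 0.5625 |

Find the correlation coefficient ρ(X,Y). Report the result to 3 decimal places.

E[X] = 4.9375,  E[Y] = -0.5
E[XY] = -2.125
Cov(X,Y) = E[XY] − E[X]E[Y] = -2.125 − (4.9375)(-0.5) = 0.34375
var(X) = 2.55859375,  var(Y) = 0.75
ρ = 0.34375 / √(2.55859375·0.75) ≈ 0.248

0.248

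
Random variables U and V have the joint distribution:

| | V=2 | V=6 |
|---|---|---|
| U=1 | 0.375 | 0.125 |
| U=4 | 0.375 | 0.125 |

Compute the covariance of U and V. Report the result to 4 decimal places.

0.0000

E[U] = 2.5,  E[V] = 3
E[UV] = 7.5
cov(U,V) = E[UV] − E[U]E[V] = 7.5 − (2.5)(3) = 0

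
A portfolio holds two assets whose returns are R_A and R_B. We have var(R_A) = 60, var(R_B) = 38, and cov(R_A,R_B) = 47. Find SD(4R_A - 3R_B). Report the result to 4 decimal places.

var(4R_A - 3R_B) = (4)²·var(R_A) + (-3)²·var(R_B) + 2·(4)·(-3)·cov(R_A,R_B)
= 16·60 + 9·38 + -24·47 = 174
SD(4R_A - 3R_B) = √174 ≈ 13.1909

13.1909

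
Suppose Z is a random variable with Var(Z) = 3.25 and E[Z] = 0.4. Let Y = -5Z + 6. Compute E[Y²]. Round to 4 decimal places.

97.2500

E[-5Z + 6] = -5·0.4 + 6 = 4
Var(-5Z + 6) = (-5)²·3.25 = 81.25
E[Y²] = Var(Y) + (E[Y])² = 81.25 + (4)² = 97.25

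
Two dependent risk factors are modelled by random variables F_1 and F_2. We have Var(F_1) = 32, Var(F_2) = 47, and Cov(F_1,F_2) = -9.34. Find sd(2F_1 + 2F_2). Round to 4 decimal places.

Var(2F_1 + 2F_2) = (2)²·Var(F_1) + (2)²·Var(F_2) + 2·(2)·(2)·Cov(F_1,F_2)
= 4·32 + 4·47 + 8·-9.34 = 241.28
sd(2F_1 + 2F_2) = √241.28 ≈ 15.5332

15.5332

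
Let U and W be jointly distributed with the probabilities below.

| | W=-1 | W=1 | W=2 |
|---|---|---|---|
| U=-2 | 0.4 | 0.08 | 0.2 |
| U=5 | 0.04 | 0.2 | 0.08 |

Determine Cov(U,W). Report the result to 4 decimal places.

E[U] = 0.24,  E[W] = 0.4
E[UW] = 1.44
Cov(U,W) = E[UW] − E[U]E[W] = 1.44 − (0.24)(0.4) = 1.344

1.3440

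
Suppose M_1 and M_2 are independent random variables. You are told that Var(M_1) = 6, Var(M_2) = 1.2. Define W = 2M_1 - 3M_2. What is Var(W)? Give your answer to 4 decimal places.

By independence, Var(W) = (2)²Var(M_1) + (-3)²Var(M_2)
= (2)²·6 + (-3)²·1.2 = 34.8

34.8000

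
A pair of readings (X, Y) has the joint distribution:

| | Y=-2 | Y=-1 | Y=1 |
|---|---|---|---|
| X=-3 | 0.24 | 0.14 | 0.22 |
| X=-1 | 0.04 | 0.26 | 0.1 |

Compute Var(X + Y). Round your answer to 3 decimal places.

2.454

E[X] = -2.2,  E[Y] = -0.64,  E[XY] = 1.44
Var(X) = 5.8 − (-2.2)² = 0.96;  Var(Y) = 1.84 − (-0.64)² = 1.4304
Cov(X,Y) = 1.44 − (-2.2)(-0.64) = 0.032
Var(X + Y) = (1)²·0.96 + (1)²·1.4304 + 2·(1)·(1)·0.032 = 2.4544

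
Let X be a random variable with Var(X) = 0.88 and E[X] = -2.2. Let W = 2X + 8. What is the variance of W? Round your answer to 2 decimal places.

Var(2X + 8) = (2)²·Var(X) = 4·0.88 = 3.52

3.52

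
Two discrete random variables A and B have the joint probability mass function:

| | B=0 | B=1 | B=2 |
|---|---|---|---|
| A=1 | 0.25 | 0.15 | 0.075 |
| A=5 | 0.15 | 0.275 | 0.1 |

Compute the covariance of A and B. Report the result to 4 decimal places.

E[A] = 3.1,  E[B] = 0.775
E[AB] = 2.675
Cov(A,B) = E[AB] − E[A]E[B] = 2.675 − (3.1)(0.775) = 0.2725

0.2725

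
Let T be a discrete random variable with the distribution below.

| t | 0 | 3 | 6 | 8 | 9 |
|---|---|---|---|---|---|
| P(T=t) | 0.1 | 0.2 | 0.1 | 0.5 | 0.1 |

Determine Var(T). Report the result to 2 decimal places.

8.29

E[T] = (0)(0.1) + (3)(0.2) + (6)(0.1) + (8)(0.5) + (9)(0.1) = 6.1
E[T²] = (0)²(0.1) + (3)²(0.2) + (6)²(0.1) + (8)²(0.5) + (9)²(0.1) = 45.5
Var(T) = E[T²] − (E[T])² = 45.5 − (6.1)² = 8.29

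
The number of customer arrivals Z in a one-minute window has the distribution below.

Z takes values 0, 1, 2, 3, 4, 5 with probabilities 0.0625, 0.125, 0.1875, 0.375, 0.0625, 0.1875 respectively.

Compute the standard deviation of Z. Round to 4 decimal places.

1.4238

E[Z] = (0)(0.0625) + (1)(0.125) + (2)(0.1875) + (3)(0.375) + (4)(0.0625) + (5)(0.1875) = 2.8125
E[Z²] = (0)²(0.0625) + (1)²(0.125) + (2)²(0.1875) + (3)²(0.375) + (4)²(0.0625) + (5)²(0.1875) = 9.9375
Var(Z) = E[Z²] − (E[Z])² = 9.9375 − (2.8125)² = 2.02734375
SD(Z) = √2.02734375 ≈ 1.4238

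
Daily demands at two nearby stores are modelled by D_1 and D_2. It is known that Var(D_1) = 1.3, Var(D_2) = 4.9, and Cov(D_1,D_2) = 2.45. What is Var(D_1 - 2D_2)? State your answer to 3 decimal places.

Var(D_1 - 2D_2) = (1)²·Var(D_1) + (-2)²·Var(D_2) + 2·(1)·(-2)·Cov(D_1,D_2)
= 1·1.3 + 4·4.9 + -4·2.45 = 11.1

11.100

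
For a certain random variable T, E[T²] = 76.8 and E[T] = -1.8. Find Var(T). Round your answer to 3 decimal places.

Var(T) = 76.8 − (-1.8)² = 73.56

73.560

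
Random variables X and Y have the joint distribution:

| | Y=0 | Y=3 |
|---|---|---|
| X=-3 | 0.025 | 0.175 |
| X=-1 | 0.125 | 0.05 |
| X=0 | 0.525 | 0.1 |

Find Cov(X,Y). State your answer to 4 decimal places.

-0.9694

E[X] = -0.775,  E[Y] = 0.975
E[XY] = -1.725
Cov(X,Y) = E[XY] − E[X]E[Y] = -1.725 − (-0.775)(0.975) = -0.969375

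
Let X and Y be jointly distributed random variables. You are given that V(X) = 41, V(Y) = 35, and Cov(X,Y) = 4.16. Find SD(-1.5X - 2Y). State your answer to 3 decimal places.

V(-1.5X - 2Y) = (-1.5)²·V(X) + (-2)²·V(Y) + 2·(-1.5)·(-2)·Cov(X,Y)
= 2.25·41 + 4·35 + 6·4.16 = 257.21
SD(-1.5X - 2Y) = √257.21 ≈ 16.038

16.038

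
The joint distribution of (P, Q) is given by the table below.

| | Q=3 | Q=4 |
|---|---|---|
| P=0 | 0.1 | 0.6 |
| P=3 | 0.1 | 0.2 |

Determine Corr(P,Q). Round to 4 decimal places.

-0.2182

E[P] = 0.9,  E[Q] = 3.8
E[PQ] = 3.3
Cov(P,Q) = E[PQ] − E[P]E[Q] = 3.3 − (0.9)(3.8) = -0.12
V(P) = 1.89,  V(Q) = 0.16
ρ = -0.12 / √(1.89·0.16) ≈ -0.2182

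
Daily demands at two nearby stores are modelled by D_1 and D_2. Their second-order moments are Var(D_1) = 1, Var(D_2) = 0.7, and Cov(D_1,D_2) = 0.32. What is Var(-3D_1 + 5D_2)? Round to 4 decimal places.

Var(-3D_1 + 5D_2) = (-3)²·Var(D_1) + (5)²·Var(D_2) + 2·(-3)·(5)·Cov(D_1,D_2)
= 9·1 + 25·0.7 + -30·0.32 = 16.9

16.9000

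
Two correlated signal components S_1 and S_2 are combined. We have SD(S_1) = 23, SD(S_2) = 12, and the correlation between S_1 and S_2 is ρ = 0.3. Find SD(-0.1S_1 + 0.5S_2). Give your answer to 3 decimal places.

5.745

var(S_1) = (23)² = 529;  var(S_2) = (12)² = 144
Cov(S_1,S_2) = ρ·SD(S_1)·SD(S_2) = 0.3·23·12 = 82.8
var(-0.1S_1 + 0.5S_2) = (-0.1)²·var(S_1) + (0.5)²·var(S_2) + 2·(-0.1)·(0.5)·Cov(S_1,S_2)
= 0.01·529 + 0.25·144 + -0.1·82.8 = 33.01
SD(-0.1S_1 + 0.5S_2) = √33.01 ≈ 5.745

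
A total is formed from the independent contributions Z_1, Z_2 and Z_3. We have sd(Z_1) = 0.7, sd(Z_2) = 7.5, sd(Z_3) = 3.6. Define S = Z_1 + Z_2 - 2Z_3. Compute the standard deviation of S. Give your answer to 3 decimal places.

Var(Z_1) = 0.49, Var(Z_2) = 56.25, Var(Z_3) = 12.96
By independence, Var(S) = (1)²Var(Z_1) + (1)²Var(Z_2) + (-2)²Var(Z_3)
= (1)²·0.49 + (1)²·56.25 + (-2)²·12.96 = 108.58
sd(S) = √108.58 ≈ 10.420

10.420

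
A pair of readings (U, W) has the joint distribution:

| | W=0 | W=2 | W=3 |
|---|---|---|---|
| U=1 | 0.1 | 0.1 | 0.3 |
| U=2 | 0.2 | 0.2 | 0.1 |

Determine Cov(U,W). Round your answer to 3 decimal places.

-0.200

E[U] = 1.5,  E[W] = 1.8
E[UW] = 2.5
Cov(U,W) = E[UW] − E[U]E[W] = 2.5 − (1.5)(1.8) = -0.2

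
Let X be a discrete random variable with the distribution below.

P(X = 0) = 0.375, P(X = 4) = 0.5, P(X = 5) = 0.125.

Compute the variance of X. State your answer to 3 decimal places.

4.234

E[X] = (0)(0.375) + (4)(0.5) + (5)(0.125) = 2.625
E[X²] = (0)²(0.375) + (4)²(0.5) + (5)²(0.125) = 11.125
V(X) = E[X²] − (E[X])² = 11.125 − (2.625)² = 4.234375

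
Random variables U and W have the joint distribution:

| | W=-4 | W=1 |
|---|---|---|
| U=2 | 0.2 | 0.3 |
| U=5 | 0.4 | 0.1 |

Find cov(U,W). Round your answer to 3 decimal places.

-1.500

E[U] = 3.5,  E[W] = -2
E[UW] = -8.5
cov(U,W) = E[UW] − E[U]E[W] = -8.5 − (3.5)(-2) = -1.5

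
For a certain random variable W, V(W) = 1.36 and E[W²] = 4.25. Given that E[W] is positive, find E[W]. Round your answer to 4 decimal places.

1.7000

(E[W])² = E[W²] − V(W) = 4.25 − 1.36 = 2.89
E[W] = √2.89 = 1.7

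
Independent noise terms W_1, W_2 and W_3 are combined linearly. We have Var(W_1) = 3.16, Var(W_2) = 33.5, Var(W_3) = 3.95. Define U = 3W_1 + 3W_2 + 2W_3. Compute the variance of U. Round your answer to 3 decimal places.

345.740

By independence, Var(U) = (3)²Var(W_1) + (3)²Var(W_2) + (2)²Var(W_3)
= (3)²·3.16 + (3)²·33.5 + (2)²·3.95 = 345.74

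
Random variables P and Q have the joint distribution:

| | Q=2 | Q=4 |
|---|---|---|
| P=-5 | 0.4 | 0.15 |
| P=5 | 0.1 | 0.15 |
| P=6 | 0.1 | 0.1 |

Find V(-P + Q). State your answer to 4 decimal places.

E[P] = -0.3,  E[Q] = 2.8,  E[PQ] = 0.6
V(P) = 27.2 − (-0.3)² = 27.11;  V(Q) = 8.8 − (2.8)² = 0.96
cov(P,Q) = 0.6 − (-0.3)(2.8) = 1.44
V(-P + Q) = (-1)²·27.11 + (1)²·0.96 + 2·(-1)·(1)·1.44 = 25.19

25.1900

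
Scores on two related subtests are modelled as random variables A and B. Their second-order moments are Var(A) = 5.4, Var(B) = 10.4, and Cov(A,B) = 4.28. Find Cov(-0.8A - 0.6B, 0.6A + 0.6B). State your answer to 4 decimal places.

Cov(-0.8A - 0.6B, 0.6A + 0.6B) = (-0.8)(0.6)Var(A) + (-0.6)(0.6)Var(B) + [(-0.8)(0.6) + (-0.6)(0.6)]Cov(A,B)
= -0.48·5.4 + -0.36·10.4 + -0.84·4.28 = -9.9312

-9.9312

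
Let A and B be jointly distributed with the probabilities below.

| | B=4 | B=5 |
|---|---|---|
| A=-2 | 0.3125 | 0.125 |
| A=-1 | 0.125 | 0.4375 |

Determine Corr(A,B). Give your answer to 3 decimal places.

0.492

E[A] = -1.4375,  E[B] = 4.5625
E[AB] = -6.4375
cov(A,B) = E[AB] − E[A]E[B] = -6.4375 − (-1.4375)(4.5625) = 0.12109375
V(A) = 0.24609375,  V(B) = 0.24609375
ρ = 0.12109375 / √(0.24609375·0.24609375) ≈ 0.492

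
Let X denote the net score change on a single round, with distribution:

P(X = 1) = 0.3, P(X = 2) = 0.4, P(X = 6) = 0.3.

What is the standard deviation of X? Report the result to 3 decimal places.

E[X] = (1)(0.3) + (2)(0.4) + (6)(0.3) = 2.9
E[X²] = (1)²(0.3) + (2)²(0.4) + (6)²(0.3) = 12.7
V(X) = E[X²] − (E[X])² = 12.7 − (2.9)² = 4.29
σ(X) = √4.29 ≈ 2.071

2.071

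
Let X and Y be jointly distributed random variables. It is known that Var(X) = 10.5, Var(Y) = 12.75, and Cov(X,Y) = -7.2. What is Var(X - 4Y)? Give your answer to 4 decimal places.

Var(X - 4Y) = (1)²·Var(X) + (-4)²·Var(Y) + 2·(1)·(-4)·Cov(X,Y)
= 1·10.5 + 16·12.75 + -8·-7.2 = 272.1

272.1000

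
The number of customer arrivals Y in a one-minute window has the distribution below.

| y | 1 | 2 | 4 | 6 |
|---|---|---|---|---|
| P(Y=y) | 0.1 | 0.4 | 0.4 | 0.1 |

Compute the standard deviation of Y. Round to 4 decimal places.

E[Y] = (1)(0.1) + (2)(0.4) + (4)(0.4) + (6)(0.1) = 3.1
E[Y²] = (1)²(0.1) + (2)²(0.4) + (4)²(0.4) + (6)²(0.1) = 11.7
Var(Y) = E[Y²] − (E[Y])² = 11.7 − (3.1)² = 2.09
SD(Y) = √2.09 ≈ 1.4457

1.4457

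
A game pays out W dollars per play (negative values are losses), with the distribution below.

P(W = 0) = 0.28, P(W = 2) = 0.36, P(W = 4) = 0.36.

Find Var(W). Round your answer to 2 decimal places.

E[W] = (0)(0.28) + (2)(0.36) + (4)(0.36) = 2.16
E[W²] = (0)²(0.28) + (2)²(0.36) + (4)²(0.36) = 7.2
Var(W) = E[W²] − (E[W])² = 7.2 − (2.16)² = 2.5344

2.53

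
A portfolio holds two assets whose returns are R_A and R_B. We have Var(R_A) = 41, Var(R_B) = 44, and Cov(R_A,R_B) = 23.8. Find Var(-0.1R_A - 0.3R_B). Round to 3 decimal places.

5.798

Var(-0.1R_A - 0.3R_B) = (-0.1)²·Var(R_A) + (-0.3)²·Var(R_B) + 2·(-0.1)·(-0.3)·Cov(R_A,R_B)
= 0.01·41 + 0.09·44 + 0.06·23.8 = 5.798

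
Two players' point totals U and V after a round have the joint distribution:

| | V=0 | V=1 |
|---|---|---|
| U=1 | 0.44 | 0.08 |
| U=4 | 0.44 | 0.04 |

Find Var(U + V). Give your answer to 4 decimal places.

2.2464

E[U] = 2.44,  E[V] = 0.12,  E[UV] = 0.24
Var(U) = 8.2 − (2.44)² = 2.2464;  Var(V) = 0.12 − (0.12)² = 0.1056
cov(U,V) = 0.24 − (2.44)(0.12) = -0.0528
Var(U + V) = (1)²·2.2464 + (1)²·0.1056 + 2·(1)·(1)·-0.0528 = 2.2464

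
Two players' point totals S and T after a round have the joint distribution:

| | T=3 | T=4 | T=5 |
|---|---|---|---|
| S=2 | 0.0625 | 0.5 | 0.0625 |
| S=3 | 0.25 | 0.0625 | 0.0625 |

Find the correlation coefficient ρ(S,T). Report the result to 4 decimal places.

E[S] = 2.375,  E[T] = 3.8125
E[ST] = 8.9375
Cov(S,T) = E[ST] − E[S]E[T] = 8.9375 − (2.375)(3.8125) = -0.1171875
var(S) = 0.234375,  var(T) = 0.40234375
ρ = -0.1171875 / √(0.234375·0.40234375) ≈ -0.3816

-0.3816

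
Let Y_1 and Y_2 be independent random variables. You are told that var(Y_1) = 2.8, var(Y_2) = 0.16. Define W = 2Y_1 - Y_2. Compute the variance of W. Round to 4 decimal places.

By independence, var(W) = (2)²var(Y_1) + (-1)²var(Y_2)
= (2)²·2.8 + (-1)²·0.16 = 11.36

11.3600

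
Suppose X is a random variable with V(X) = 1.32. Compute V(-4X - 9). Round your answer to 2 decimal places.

V(-4X - 9) = (-4)²·V(X) = 16·1.32 = 21.12

21.12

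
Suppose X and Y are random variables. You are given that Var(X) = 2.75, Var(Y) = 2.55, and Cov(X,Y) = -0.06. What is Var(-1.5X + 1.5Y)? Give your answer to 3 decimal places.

Var(-1.5X + 1.5Y) = (-1.5)²·Var(X) + (1.5)²·Var(Y) + 2·(-1.5)·(1.5)·Cov(X,Y)
= 2.25·2.75 + 2.25·2.55 + -4.5·-0.06 = 12.195

12.195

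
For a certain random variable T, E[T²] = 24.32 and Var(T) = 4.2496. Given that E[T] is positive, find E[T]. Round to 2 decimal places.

4.48

(E[T])² = E[T²] − Var(T) = 24.32 − 4.2496 = 20.0704
E[T] = √20.0704 = 4.48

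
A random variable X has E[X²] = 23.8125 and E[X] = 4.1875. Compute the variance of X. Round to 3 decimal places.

6.277

Var(X) = 23.8125 − (4.1875)² = 6.27734375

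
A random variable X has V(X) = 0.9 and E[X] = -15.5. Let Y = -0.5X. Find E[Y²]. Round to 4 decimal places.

60.2875

E[-0.5X] = -0.5·-15.5 = 7.75
V(-0.5X) = (-0.5)²·0.9 = 0.225
E[Y²] = V(Y) + (E[Y])² = 0.225 + (7.75)² = 60.2875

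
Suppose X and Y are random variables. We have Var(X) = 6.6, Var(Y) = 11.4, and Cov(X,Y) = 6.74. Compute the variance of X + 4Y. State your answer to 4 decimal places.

Var(X + 4Y) = (1)²·Var(X) + (4)²·Var(Y) + 2·(1)·(4)·Cov(X,Y)
= 1·6.6 + 16·11.4 + 8·6.74 = 242.92

242.9200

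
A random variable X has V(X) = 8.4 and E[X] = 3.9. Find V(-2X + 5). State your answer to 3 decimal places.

33.600

V(-2X + 5) = (-2)²·V(X) = 4·8.4 = 33.6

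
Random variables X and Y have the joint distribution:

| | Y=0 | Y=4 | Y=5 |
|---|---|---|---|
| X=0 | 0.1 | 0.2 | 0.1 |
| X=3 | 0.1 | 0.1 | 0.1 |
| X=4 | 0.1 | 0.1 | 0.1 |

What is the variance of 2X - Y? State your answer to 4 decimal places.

E[X] = 2.1,  E[Y] = 3.1,  E[XY] = 6.3
Var(X) = 7.5 − (2.1)² = 3.09;  Var(Y) = 13.9 − (3.1)² = 4.29
Cov(X,Y) = 6.3 − (2.1)(3.1) = -0.21
Var(2X - Y) = (2)²·3.09 + (-1)²·4.29 + 2·(2)·(-1)·-0.21 = 17.49

17.4900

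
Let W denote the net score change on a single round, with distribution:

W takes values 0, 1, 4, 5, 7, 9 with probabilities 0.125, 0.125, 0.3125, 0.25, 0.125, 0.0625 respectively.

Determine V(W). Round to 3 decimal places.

E[W] = (0)(0.125) + (1)(0.125) + (4)(0.3125) + (5)(0.25) + (7)(0.125) + (9)(0.0625) = 4.0625
E[W²] = (0)²(0.125) + (1)²(0.125) + (4)²(0.3125) + (5)²(0.25) + (7)²(0.125) + (9)²(0.0625) = 22.5625
V(W) = E[W²] − (E[W])² = 22.5625 − (4.0625)² = 6.05859375

6.059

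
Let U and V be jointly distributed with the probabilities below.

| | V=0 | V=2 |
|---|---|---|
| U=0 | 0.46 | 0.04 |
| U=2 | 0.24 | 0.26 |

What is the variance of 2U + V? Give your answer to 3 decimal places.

E[U] = 1,  E[V] = 0.6,  E[UV] = 1.04
var(U) = 2 − (1)² = 1;  var(V) = 1.2 − (0.6)² = 0.84
Cov(U,V) = 1.04 − (1)(0.6) = 0.44
var(2U + V) = (2)²·1 + (1)²·0.84 + 2·(2)·(1)·0.44 = 6.6

6.600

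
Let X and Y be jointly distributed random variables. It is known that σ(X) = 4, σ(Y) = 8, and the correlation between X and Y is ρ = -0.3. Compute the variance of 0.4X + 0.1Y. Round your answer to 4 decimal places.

2.4320

Var(X) = (4)² = 16;  Var(Y) = (8)² = 64
cov(X,Y) = ρ·σ(X)·σ(Y) = -0.3·4·8 = -9.6
Var(0.4X + 0.1Y) = (0.4)²·Var(X) + (0.1)²·Var(Y) + 2·(0.4)·(0.1)·cov(X,Y)
= 0.16·16 + 0.01·64 + 0.08·-9.6 = 2.432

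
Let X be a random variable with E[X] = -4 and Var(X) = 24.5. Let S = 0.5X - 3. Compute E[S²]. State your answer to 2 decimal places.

E[0.5X - 3] = 0.5·-4 − 3 = -5
Var(0.5X - 3) = (0.5)²·24.5 = 6.125
E[S²] = Var(S) + (E[S])² = 6.125 + (-5)² = 31.125

31.13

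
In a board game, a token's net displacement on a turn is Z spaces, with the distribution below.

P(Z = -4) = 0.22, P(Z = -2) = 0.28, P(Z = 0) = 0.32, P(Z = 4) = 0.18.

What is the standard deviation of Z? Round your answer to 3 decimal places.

2.646

E[Z] = (-4)(0.22) + (-2)(0.28) + (0)(0.32) + (4)(0.18) = -0.72
E[Z²] = (-4)²(0.22) + (-2)²(0.28) + (0)²(0.32) + (4)²(0.18) = 7.52
V(Z) = E[Z²] − (E[Z])² = 7.52 − (-0.72)² = 7.0016
σ(Z) = √7.0016 ≈ 2.646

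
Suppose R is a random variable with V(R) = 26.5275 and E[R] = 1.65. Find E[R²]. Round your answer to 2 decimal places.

29.25

E[R²] = V(R) + (E[R])² = 26.5275 + (1.65)² = 29.25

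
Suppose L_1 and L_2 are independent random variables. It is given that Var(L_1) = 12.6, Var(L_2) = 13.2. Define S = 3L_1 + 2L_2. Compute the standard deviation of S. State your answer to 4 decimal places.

By independence, Var(S) = (3)²Var(L_1) + (2)²Var(L_2)
= (3)²·12.6 + (2)²·13.2 = 166.2
σ(S) = √166.2 ≈ 12.8919

12.8919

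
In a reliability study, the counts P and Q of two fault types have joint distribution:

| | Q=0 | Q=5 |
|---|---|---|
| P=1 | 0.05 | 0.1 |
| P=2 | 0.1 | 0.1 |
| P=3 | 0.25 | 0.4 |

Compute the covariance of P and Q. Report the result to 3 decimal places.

E[P] = 2.5,  E[Q] = 3
E[PQ] = 7.5
Cov(P,Q) = E[PQ] − E[P]E[Q] = 7.5 − (2.5)(3) = 0

0.000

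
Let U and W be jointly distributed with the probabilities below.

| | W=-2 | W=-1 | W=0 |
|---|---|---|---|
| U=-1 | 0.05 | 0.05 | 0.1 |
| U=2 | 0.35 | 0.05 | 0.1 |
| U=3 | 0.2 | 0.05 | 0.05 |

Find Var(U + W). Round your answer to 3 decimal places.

1.928

E[U] = 1.7,  E[W] = -1.35,  E[UW] = -2.7
Var(U) = 4.9 − (1.7)² = 2.01;  Var(W) = 2.55 − (-1.35)² = 0.7275
Cov(U,W) = -2.7 − (1.7)(-1.35) = -0.405
Var(U + W) = (1)²·2.01 + (1)²·0.7275 + 2·(1)·(1)·-0.405 = 1.9275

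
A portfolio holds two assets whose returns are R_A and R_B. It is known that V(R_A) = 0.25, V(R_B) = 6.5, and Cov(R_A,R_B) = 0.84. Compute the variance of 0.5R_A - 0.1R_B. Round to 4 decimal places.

V(0.5R_A - 0.1R_B) = (0.5)²·V(R_A) + (-0.1)²·V(R_B) + 2·(0.5)·(-0.1)·Cov(R_A,R_B)
= 0.25·0.25 + 0.01·6.5 + -0.1·0.84 = 0.0435

0.0435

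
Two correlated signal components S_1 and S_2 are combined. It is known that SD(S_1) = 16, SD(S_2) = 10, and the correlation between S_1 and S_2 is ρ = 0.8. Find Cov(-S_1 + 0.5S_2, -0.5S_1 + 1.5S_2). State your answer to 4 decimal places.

Var(S_1) = (16)² = 256;  Var(S_2) = (10)² = 100
Cov(S_1,S_2) = ρ·SD(S_1)·SD(S_2) = 0.8·16·10 = 128
Cov(-S_1 + 0.5S_2, -0.5S_1 + 1.5S_2) = (-1)(-0.5)Var(S_1) + (0.5)(1.5)Var(S_2) + [(-1)(1.5) + (0.5)(-0.5)]Cov(S_1,S_2)
= 0.5·256 + 0.75·100 + -1.75·128 = -21

-21.0000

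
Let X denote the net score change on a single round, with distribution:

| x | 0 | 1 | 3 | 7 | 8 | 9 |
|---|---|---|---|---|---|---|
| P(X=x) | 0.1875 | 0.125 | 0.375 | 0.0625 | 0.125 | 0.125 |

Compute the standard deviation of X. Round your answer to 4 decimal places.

3.1863

E[X] = (0)(0.1875) + (1)(0.125) + (3)(0.375) + (7)(0.0625) + (8)(0.125) + (9)(0.125) = 3.8125
E[X²] = (0)²(0.1875) + (1)²(0.125) + (3)²(0.375) + (7)²(0.0625) + (8)²(0.125) + (9)²(0.125) = 24.6875
Var(X) = E[X²] − (E[X])² = 24.6875 − (3.8125)² = 10.15234375
σ(X) = √10.15234375 ≈ 3.1863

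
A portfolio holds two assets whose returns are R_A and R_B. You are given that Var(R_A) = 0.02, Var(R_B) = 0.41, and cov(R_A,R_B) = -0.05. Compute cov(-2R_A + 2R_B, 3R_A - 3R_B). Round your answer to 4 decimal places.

-3.1800

cov(-2R_A + 2R_B, 3R_A - 3R_B) = (-2)(3)Var(R_A) + (2)(-3)Var(R_B) + [(-2)(-3) + (2)(3)]cov(R_A,R_B)
= -6·0.02 + -6·0.41 + 12·-0.05 = -3.18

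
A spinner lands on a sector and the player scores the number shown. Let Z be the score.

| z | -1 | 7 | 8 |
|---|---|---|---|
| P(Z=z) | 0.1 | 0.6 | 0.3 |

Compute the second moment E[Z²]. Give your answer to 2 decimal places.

E[Z²] = (-1)²(0.1) + (7)²(0.6) + (8)²(0.3) = 48.7

48.70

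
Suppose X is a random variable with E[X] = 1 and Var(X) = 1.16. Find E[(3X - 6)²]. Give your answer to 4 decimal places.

E[3X - 6] = 3·1 − 6 = -3
Var(3X - 6) = (3)²·1.16 = 10.44
E[(3X - 6)²] = Var((3X - 6)) + (E[(3X - 6)])² = 10.44 + (-3)² = 19.44

19.4400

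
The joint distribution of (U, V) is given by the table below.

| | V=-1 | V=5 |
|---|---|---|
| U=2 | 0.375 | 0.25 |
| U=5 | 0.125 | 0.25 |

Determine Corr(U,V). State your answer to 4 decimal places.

0.2582

E[U] = 3.125,  E[V] = 2
E[UV] = 7.375
cov(U,V) = E[UV] − E[U]E[V] = 7.375 − (3.125)(2) = 1.125
var(U) = 2.109375,  var(V) = 9
ρ = 1.125 / √(2.109375·9) ≈ 0.2582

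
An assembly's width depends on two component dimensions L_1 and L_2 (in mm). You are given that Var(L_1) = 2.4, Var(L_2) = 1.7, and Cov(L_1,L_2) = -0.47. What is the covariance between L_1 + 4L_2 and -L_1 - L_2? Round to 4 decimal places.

-6.8500

Cov(L_1 + 4L_2, -L_1 - L_2) = (1)(-1)Var(L_1) + (4)(-1)Var(L_2) + [(1)(-1) + (4)(-1)]Cov(L_1,L_2)
= -1·2.4 + -4·1.7 + -5·-0.47 = -6.85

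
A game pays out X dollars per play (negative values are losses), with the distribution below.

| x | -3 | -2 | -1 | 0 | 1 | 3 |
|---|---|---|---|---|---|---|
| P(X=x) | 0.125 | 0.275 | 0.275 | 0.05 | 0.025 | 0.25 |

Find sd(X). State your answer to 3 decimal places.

2.143

E[X] = (-3)(0.125) + (-2)(0.275) + (-1)(0.275) + (0)(0.05) + (1)(0.025) + (3)(0.25) = -0.425
E[X²] = (-3)²(0.125) + (-2)²(0.275) + (-1)²(0.275) + (0)²(0.05) + (1)²(0.025) + (3)²(0.25) = 4.775
Var(X) = E[X²] − (E[X])² = 4.775 − (-0.425)² = 4.594375
sd(X) = √4.594375 ≈ 2.143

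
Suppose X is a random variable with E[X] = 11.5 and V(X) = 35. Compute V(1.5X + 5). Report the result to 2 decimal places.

78.75

V(1.5X + 5) = (1.5)²·V(X) = 2.25·35 = 78.75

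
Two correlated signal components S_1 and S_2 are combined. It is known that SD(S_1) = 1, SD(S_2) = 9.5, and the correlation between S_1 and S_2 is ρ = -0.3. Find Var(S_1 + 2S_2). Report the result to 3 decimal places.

Var(S_1) = (1)² = 1;  Var(S_2) = (9.5)² = 90.25
cov(S_1,S_2) = ρ·SD(S_1)·SD(S_2) = -0.3·1·9.5 = -2.85
Var(S_1 + 2S_2) = (1)²·Var(S_1) + (2)²·Var(S_2) + 2·(1)·(2)·cov(S_1,S_2)
= 1·1 + 4·90.25 + 4·-2.85 = 350.6

350.600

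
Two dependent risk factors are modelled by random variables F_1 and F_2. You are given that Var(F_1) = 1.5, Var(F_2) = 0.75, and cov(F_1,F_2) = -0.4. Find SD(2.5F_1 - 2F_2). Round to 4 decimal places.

Var(2.5F_1 - 2F_2) = (2.5)²·Var(F_1) + (-2)²·Var(F_2) + 2·(2.5)·(-2)·cov(F_1,F_2)
= 6.25·1.5 + 4·0.75 + -10·-0.4 = 16.375
SD(2.5F_1 - 2F_2) = √16.375 ≈ 4.0466

4.0466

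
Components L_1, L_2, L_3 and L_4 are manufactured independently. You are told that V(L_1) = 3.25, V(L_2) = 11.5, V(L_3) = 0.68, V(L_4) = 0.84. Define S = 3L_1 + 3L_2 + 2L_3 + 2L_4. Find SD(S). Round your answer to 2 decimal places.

11.78

By independence, V(S) = (3)²V(L_1) + (3)²V(L_2) + (2)²V(L_3) + (2)²V(L_4)
= (3)²·3.25 + (3)²·11.5 + (2)²·0.68 + (2)²·0.84 = 138.83
SD(S) = √138.83 ≈ 11.78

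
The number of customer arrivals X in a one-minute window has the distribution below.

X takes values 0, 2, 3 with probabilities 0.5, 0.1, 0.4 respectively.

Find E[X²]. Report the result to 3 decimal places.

4.000

E[X²] = (0)²(0.5) + (2)²(0.1) + (3)²(0.4) = 4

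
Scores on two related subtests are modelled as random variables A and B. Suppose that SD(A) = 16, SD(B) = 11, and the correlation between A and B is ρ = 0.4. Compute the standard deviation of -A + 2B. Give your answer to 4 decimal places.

21.4103

Var(A) = (16)² = 256;  Var(B) = (11)² = 121
cov(A,B) = ρ·SD(A)·SD(B) = 0.4·16·11 = 70.4
Var(-A + 2B) = (-1)²·Var(A) + (2)²·Var(B) + 2·(-1)·(2)·cov(A,B)
= 1·256 + 4·121 + -4·70.4 = 458.4
SD(-A + 2B) = √458.4 ≈ 21.4103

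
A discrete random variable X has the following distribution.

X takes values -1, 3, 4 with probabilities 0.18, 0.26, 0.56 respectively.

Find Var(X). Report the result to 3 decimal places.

3.414

E[X] = (-1)(0.18) + (3)(0.26) + (4)(0.56) = 2.84
E[X²] = (-1)²(0.18) + (3)²(0.26) + (4)²(0.56) = 11.48
Var(X) = E[X²] − (E[X])² = 11.48 − (2.84)² = 3.4144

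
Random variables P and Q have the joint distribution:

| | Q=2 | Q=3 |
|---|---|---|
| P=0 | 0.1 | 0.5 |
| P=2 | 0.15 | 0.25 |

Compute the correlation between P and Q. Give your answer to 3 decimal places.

-0.236

E[P] = 0.8,  E[Q] = 2.75
E[PQ] = 2.1
Cov(P,Q) = E[PQ] − E[P]E[Q] = 2.1 − (0.8)(2.75) = -0.1
Var(P) = 0.96,  Var(Q) = 0.1875
ρ = -0.1 / √(0.96·0.1875) ≈ -0.236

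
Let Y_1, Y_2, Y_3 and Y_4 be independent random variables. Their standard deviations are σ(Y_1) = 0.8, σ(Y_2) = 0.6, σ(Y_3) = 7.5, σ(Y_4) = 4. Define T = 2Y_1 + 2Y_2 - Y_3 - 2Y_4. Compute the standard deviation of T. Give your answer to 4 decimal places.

11.1467

Var(Y_1) = 0.64, Var(Y_2) = 0.36, Var(Y_3) = 56.25, Var(Y_4) = 16
By independence, Var(T) = (2)²Var(Y_1) + (2)²Var(Y_2) + (-1)²Var(Y_3) + (-2)²Var(Y_4)
= (2)²·0.64 + (2)²·0.36 + (-1)²·56.25 + (-2)²·16 = 124.25
σ(T) = √124.25 ≈ 11.1467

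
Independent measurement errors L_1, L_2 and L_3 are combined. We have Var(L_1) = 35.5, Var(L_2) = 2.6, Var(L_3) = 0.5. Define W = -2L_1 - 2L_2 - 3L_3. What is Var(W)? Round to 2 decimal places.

156.90

By independence, Var(W) = (-2)²Var(L_1) + (-2)²Var(L_2) + (-3)²Var(L_3)
= (-2)²·35.5 + (-2)²·2.6 + (-3)²·0.5 = 156.9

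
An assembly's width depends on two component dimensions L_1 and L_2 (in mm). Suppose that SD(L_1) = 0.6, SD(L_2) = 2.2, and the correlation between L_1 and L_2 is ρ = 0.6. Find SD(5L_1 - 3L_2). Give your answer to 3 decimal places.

V(L_1) = (0.6)² = 0.36;  V(L_2) = (2.2)² = 4.84
cov(L_1,L_2) = ρ·SD(L_1)·SD(L_2) = 0.6·0.6·2.2 = 0.792
V(5L_1 - 3L_2) = (5)²·V(L_1) + (-3)²·V(L_2) + 2·(5)·(-3)·cov(L_1,L_2)
= 25·0.36 + 9·4.84 + -30·0.792 = 28.8
SD(5L_1 - 3L_2) = √28.8 ≈ 5.367

5.367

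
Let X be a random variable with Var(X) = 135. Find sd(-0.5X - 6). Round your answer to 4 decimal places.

5.8095

Var(-0.5X - 6) = (-0.5)²·135 = 33.75
sd(-0.5X - 6) = √33.75 ≈ 5.8095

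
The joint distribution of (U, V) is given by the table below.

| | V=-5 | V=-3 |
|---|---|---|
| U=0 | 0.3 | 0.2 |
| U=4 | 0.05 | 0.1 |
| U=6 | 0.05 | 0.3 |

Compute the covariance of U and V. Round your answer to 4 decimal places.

E[U] = 2.7,  E[V] = -3.8
E[UV] = -9.1
Cov(U,V) = E[UV] − E[U]E[V] = -9.1 − (2.7)(-3.8) = 1.16

1.1600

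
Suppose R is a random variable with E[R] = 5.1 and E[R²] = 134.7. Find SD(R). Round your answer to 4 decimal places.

V(R) = 134.7 − (5.1)² = 108.69
SD(R) = √108.69 ≈ 10.4254

10.4254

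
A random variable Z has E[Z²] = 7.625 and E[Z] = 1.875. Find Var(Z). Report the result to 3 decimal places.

Var(Z) = 7.625 − (1.875)² = 4.109375

4.109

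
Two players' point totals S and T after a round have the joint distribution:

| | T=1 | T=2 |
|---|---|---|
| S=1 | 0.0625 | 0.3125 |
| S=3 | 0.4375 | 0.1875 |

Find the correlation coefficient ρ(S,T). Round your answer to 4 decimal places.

-0.5164

E[S] = 2.25,  E[T] = 1.5
E[ST] = 3.125
Cov(S,T) = E[ST] − E[S]E[T] = 3.125 − (2.25)(1.5) = -0.25
Var(S) = 0.9375,  Var(T) = 0.25
ρ = -0.25 / √(0.9375·0.25) ≈ -0.5164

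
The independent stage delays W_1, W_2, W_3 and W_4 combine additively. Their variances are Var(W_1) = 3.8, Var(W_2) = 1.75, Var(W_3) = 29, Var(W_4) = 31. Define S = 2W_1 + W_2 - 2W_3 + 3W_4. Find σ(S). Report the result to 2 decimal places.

20.30

By independence, Var(S) = (2)²Var(W_1) + (1)²Var(W_2) + (-2)²Var(W_3) + (3)²Var(W_4)
= (2)²·3.8 + (1)²·1.75 + (-2)²·29 + (3)²·31 = 411.95
σ(S) = √411.95 ≈ 20.30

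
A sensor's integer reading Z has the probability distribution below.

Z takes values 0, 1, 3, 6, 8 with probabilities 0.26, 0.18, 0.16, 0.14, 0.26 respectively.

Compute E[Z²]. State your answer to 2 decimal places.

E[Z²] = (0)²(0.26) + (1)²(0.18) + (3)²(0.16) + (6)²(0.14) + (8)²(0.26) = 23.3

23.30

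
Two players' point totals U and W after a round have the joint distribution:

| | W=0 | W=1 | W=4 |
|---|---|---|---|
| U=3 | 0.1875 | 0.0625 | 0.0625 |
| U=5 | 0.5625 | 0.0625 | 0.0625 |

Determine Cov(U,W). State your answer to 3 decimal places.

-0.234

E[U] = 4.375,  E[W] = 0.625
E[UW] = 2.5
Cov(U,W) = E[UW] − E[U]E[W] = 2.5 − (4.375)(0.625) = -0.234375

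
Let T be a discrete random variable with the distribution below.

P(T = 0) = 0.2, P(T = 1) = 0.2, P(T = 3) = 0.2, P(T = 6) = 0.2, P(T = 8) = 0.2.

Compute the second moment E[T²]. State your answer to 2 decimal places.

22.00

E[T²] = (0)²(0.2) + (1)²(0.2) + (3)²(0.2) + (6)²(0.2) + (8)²(0.2) = 22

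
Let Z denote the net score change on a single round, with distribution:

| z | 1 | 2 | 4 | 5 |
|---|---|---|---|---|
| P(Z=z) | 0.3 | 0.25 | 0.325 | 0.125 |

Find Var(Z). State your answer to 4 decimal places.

2.1994

E[Z] = (1)(0.3) + (2)(0.25) + (4)(0.325) + (5)(0.125) = 2.725
E[Z²] = (1)²(0.3) + (2)²(0.25) + (4)²(0.325) + (5)²(0.125) = 9.625
Var(Z) = E[Z²] − (E[Z])² = 9.625 − (2.725)² = 2.199375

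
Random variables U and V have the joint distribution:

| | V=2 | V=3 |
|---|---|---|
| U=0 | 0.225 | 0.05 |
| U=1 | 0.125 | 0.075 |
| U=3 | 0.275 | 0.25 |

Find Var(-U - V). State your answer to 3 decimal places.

E[U] = 1.775,  E[V] = 2.375,  E[UV] = 4.375
Var(U) = 4.925 − (1.775)² = 1.774375;  Var(V) = 5.875 − (2.375)² = 0.234375
Cov(U,V) = 4.375 − (1.775)(2.375) = 0.159375
Var(-U - V) = (-1)²·1.774375 + (-1)²·0.234375 + 2·(-1)·(-1)·0.159375 = 2.3275

2.328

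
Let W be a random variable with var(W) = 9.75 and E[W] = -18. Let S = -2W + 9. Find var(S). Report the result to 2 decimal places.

39.00

var(-2W + 9) = (-2)²·var(W) = 4·9.75 = 39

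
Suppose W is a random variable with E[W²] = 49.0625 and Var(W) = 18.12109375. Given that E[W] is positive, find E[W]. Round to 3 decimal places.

(E[W])² = E[W²] − Var(W) = 49.0625 − 18.12109375 = 30.94140625
E[W] = √30.94140625 = 5.5625

5.563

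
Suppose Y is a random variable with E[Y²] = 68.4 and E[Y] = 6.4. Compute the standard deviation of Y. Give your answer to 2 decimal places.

Var(Y) = 68.4 − (6.4)² = 27.44
σ(Y) = √27.44 ≈ 5.24

5.24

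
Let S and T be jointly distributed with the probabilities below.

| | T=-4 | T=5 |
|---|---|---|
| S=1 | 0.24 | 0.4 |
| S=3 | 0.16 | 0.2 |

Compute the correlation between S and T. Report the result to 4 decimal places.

-0.0680

E[S] = 1.72,  E[T] = 1.4
E[ST] = 2.12
Cov(S,T) = E[ST] − E[S]E[T] = 2.12 − (1.72)(1.4) = -0.288
V(S) = 0.9216,  V(T) = 19.44
ρ = -0.288 / √(0.9216·19.44) ≈ -0.0680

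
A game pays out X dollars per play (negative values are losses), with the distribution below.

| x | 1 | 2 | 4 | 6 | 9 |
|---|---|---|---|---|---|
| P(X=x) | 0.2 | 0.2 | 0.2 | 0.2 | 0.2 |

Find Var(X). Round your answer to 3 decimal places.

E[X] = (1)(0.2) + (2)(0.2) + (4)(0.2) + (6)(0.2) + (9)(0.2) = 4.4
E[X²] = (1)²(0.2) + (2)²(0.2) + (4)²(0.2) + (6)²(0.2) + (9)²(0.2) = 27.6
Var(X) = E[X²] − (E[X])² = 27.6 − (4.4)² = 8.24

8.240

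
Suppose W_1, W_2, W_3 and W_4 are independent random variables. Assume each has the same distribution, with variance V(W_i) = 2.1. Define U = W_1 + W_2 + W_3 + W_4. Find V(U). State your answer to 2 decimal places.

8.40

By independence, V(U) = (1)²V(W_1) + (1)²V(W_2) + (1)²V(W_3) + (1)²V(W_4)
= (1)²·2.1 + (1)²·2.1 + (1)²·2.1 + (1)²·2.1 = 8.4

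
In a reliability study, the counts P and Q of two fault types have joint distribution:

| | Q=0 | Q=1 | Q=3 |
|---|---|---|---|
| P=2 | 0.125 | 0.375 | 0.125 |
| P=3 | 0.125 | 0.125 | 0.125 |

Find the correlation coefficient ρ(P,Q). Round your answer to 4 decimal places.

0.0592

E[P] = 2.375,  E[Q] = 1.25
E[PQ] = 3
Cov(P,Q) = E[PQ] − E[P]E[Q] = 3 − (2.375)(1.25) = 0.03125
Var(P) = 0.234375,  Var(Q) = 1.1875
ρ = 0.03125 / √(0.234375·1.1875) ≈ 0.0592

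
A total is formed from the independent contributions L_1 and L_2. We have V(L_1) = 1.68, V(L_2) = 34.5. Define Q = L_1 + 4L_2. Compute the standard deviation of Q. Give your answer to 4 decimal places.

By independence, V(Q) = (1)²V(L_1) + (4)²V(L_2)
= (1)²·1.68 + (4)²·34.5 = 553.68
SD(Q) = √553.68 ≈ 23.5304

23.5304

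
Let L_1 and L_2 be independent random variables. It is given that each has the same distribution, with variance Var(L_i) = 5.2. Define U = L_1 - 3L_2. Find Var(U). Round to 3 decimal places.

By independence, Var(U) = (1)²Var(L_1) + (-3)²Var(L_2)
= (1)²·5.2 + (-3)²·5.2 = 52

52.000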